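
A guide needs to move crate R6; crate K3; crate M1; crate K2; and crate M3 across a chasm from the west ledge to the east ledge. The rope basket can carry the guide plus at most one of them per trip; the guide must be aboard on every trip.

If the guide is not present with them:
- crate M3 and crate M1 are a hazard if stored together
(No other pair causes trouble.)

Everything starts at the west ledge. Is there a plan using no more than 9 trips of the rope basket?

Yes

Yes — this plan uses 9 crossings (≤ 9):
1. Guide goes to the east ledge with crate M1.
2. Guide goes back to the west ledge alone.
3. Guide goes to the east ledge with crate R6.
4. Guide goes back to the west ledge alone.
5. Guide goes to the east ledge with crate K3.
6. Guide goes back to the west ledge alone.
7. Guide goes to the east ledge with crate K2.
8. Guide goes back to the west ledge alone.
9. Guide goes to the east ledge with crate M3.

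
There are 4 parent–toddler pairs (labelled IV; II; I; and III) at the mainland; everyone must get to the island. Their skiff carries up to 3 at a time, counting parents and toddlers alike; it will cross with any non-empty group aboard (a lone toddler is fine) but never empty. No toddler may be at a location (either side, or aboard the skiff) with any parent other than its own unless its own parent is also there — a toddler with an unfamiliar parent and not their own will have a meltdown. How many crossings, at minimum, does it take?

Counting alone: each trip to the island takes at most 3 across and each return brings at least 1 back, so after t trips out (and t−1 returns) at most 3t − (t−1) of the 8 are across; that first reaches 8 at t = 4, so at least 7 crossings are needed.
The safety rule pushes this higher. Following every safe sequence of crossings, the most of the 8 that can be at the island as the skiff arrives there on crossing 7 is 7 — never all 8.
So no plan with fewer than 9 crossings exists, and this one achieves 9:
1. parent IV and toddler IV cross → the island.
2. parent IV crosses ← the mainland.
3. parent II, parent IV, and toddler II cross → the island.
4. parent IV and toddler IV cross ← the mainland.
5. parent I, parent III, and parent IV cross → the island.
6. toddler II crosses ← the mainland.
7. toddler II and toddler IV cross → the island.
8. toddler IV crosses ← the mainland.
9. toddler I, toddler III, and toddler IV cross → the island.

9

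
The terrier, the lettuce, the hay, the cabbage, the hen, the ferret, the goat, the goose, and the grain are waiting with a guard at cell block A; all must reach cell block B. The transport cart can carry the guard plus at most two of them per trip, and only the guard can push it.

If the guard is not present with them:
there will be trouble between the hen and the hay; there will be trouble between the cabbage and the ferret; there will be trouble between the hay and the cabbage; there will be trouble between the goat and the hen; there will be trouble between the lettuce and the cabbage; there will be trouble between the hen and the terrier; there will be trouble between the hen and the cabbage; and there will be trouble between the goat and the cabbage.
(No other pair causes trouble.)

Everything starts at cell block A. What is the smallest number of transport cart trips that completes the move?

15

Counting alone: the guard can take at most 2 across per trip to cell block B, so moving all 9 needs at least 5 loaded trips out, with a return between consecutive ones — at least 9 crossings.
The safety rule pushes this higher. Following every safe sequence of crossings, the most of the 9 that can be at cell block B as the transport cart arrives there on crossings 9, 11, 13 is 6, 7, 8 respectively — never all 9.
So no plan with fewer than 15 crossings exists, and this one achieves 15:
1. Guard goes to cell block B with the cabbage and the hen.
2. Guard goes back to cell block A with the cabbage.
3. Guard goes to cell block B with the cabbage and the terrier.
4. Guard goes back to cell block A with the hen.
5. Guard goes to cell block B with the goat and the hay.
6. Guard goes back to cell block A with the cabbage.
7. Guard goes to cell block B with the cabbage and the lettuce.
8. Guard goes back to cell block A with the cabbage.
9. Guard goes to cell block B with the cabbage and the ferret.
10. Guard goes back to cell block A with the cabbage.
11. Guard goes to cell block B with the cabbage and the goose.
12. Guard goes back to cell block A with the cabbage.
13. Guard goes to cell block B with the cabbage and the grain.
14. Guard goes back to cell block A with the cabbage.
15. Guard goes to cell block B with the cabbage and the hen.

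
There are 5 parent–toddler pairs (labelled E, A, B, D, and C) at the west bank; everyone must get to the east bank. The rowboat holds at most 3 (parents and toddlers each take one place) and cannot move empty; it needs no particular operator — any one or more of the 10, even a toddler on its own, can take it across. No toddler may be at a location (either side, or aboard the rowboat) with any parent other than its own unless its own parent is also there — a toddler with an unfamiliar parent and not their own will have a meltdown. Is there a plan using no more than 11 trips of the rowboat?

Yes

Yes — this plan uses 11 crossings (≤ 11):
1. parent E and toddler E cross → the east bank.
2. parent E crosses ← the west bank.
3. toddler A, toddler B, and toddler D cross → the east bank.
4. toddler E crosses ← the west bank.
5. parent A, parent B, and parent D cross → the east bank.
6. parent A and toddler A cross ← the west bank.
7. parent A, parent C, and parent E cross → the east bank.
8. toddler B crosses ← the west bank.
9. toddler A and toddler E cross → the east bank.
10. toddler E crosses ← the west bank.
11. toddler B, toddler C, and toddler E cross → the east bank.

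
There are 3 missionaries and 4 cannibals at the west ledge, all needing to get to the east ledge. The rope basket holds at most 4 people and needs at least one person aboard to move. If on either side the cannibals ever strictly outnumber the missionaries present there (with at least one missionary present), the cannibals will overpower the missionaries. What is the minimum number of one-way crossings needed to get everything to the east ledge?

The cannibals already outnumber the missionaries at the west ledge before anyone moves, so the starting position itself is disallowed.

impossible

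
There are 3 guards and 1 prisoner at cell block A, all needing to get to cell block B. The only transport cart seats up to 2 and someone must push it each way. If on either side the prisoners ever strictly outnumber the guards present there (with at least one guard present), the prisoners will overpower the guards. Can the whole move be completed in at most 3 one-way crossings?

Counting alone: each trip to cell block B takes at most 2 across and each return brings at least 1 back, so after t trips out (and t−1 returns) at most 2t − (t−1) of the 4 are across; that first reaches 4 at t = 3, so at least 5 crossings are needed.
Since 3 < 5, 3 crossings cannot be enough. (The shortest complete plan in fact takes 5:)
1. 1 guard and 1 prisoner → cell block B.  (cell block A: 2G 0P; cell block B: 1G 1P)
2. 1 prisoner ← cell block A.  (cell block A: 2G 1P; cell block B: 1G 0P)
3. 1 guard and 1 prisoner → cell block B.  (cell block A: 1G 0P; cell block B: 2G 1P)
4. 1 prisoner ← cell block A.  (cell block A: 1G 1P; cell block B: 2G 0P)
5. 1 guard and 1 prisoner → cell block B.  (cell block A: 0G 0P; cell block B: 3G 1P)

No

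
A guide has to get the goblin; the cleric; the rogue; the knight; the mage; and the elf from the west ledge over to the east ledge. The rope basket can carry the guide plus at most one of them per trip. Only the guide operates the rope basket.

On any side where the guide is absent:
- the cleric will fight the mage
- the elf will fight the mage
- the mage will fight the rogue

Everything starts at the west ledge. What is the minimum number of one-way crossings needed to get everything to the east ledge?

Following every safe sequence of crossings from the start, the most of the 6 that can be at the east ledge as the rope basket arrives there on crossings 1, 3, 5, 7 is 1, 2, 3, 4 respectively; the best ever achieved is 4 of 6.
From crossing 9 on, no configuration arises that was not already reachable earlier: only 36 distinct safe configurations (who is on which side, and where the rope basket is) can ever be reached, none of them has everyone across, and every continuation just revisits them. So no valid plan exists.

impossible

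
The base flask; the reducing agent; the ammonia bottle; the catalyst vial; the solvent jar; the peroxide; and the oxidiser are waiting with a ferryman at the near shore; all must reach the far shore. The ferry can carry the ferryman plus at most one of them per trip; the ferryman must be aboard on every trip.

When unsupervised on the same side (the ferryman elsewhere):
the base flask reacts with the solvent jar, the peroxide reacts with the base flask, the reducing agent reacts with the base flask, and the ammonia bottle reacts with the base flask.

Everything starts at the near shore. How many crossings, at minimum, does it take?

impossible

Following every safe sequence of crossings from the start, the most of the 7 that can be at the far shore as the ferry arrives there on crossings 1, 3, 5, 7 is 1, 2, 3, 4 respectively; the best ever achieved is 4 of 7.
From crossing 9 on, no configuration arises that was not already reachable earlier: only 44 distinct safe configurations (who is on which side, and where the ferry is) can ever be reached, none of them has everyone across, and every continuation just revisits them. So no valid plan exists.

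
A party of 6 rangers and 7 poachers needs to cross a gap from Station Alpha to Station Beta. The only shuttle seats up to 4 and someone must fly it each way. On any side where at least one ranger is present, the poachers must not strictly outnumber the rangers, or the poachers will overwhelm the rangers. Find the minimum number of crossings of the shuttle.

The poachers already outnumber the rangers at Station Alpha before anyone moves, so the starting position itself is disallowed.

impossible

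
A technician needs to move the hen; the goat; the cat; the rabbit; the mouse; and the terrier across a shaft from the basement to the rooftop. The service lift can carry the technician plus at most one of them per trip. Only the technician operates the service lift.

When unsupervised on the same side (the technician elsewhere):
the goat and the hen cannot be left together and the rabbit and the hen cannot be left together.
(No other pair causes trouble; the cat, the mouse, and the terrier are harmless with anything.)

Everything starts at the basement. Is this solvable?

1. Technician goes to the rooftop with the hen.
2. Technician goes back to the basement alone.
3. Technician goes to the rooftop with the goat.
4. Technician goes back to the basement with the hen.
5. Technician goes to the rooftop with the rabbit.
6. Technician goes back to the basement alone.
7. Technician goes to the rooftop with the cat.
8. Technician goes back to the basement alone.
9. Technician goes to the rooftop with the mouse.
10. Technician goes back to the basement alone.
11. Technician goes to the rooftop with the terrier.
12. Technician goes back to the basement alone.
13. Technician goes to the rooftop with the hen.

Yes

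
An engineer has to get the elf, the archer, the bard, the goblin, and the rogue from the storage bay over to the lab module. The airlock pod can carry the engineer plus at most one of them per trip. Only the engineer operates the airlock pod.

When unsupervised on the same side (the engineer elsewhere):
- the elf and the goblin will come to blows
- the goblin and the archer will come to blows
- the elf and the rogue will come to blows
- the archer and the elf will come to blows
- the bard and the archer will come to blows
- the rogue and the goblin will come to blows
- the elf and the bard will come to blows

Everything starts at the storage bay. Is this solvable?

No

Whatever the first load, the items left behind include a forbidden pair without the engineer. No opening move is safe, so no plan exists.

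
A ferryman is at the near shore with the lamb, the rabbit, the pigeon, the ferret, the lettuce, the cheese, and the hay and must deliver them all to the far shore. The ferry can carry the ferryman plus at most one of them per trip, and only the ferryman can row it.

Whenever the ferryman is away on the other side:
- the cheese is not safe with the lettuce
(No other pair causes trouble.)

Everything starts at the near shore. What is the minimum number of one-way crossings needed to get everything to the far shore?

13

Counting alone: the ferryman can take at most 1 across per trip to the far shore, so moving all 7 needs at least 7 loaded trips out, with a return between consecutive ones — at least 13 crossings.
The plan below uses exactly 13 crossings, so it is optimal:
1. Ferryman goes to the far shore with the lettuce.  [the near shore: the cheese, the ferret, the hay, the lamb, the pigeon, the rabbit | the far shore: the lettuce]
2. Ferryman goes back to the near shore alone.  [the near shore: the cheese, the ferret, the hay, the lamb, the pigeon, the rabbit | the far shore: the lettuce]
3. Ferryman goes to the far shore with the lamb.  [the near shore: the cheese, the ferret, the hay, the pigeon, the rabbit | the far shore: the lamb, the lettuce]
4. Ferryman goes back to the near shore alone.  [the near shore: the cheese, the ferret, the hay, the pigeon, the rabbit | the far shore: the lamb, the lettuce]
5. Ferryman goes to the far shore with the rabbit.  [the near shore: the cheese, the ferret, the hay, the pigeon | the far shore: the lamb, the lettuce, the rabbit]
6. Ferryman goes back to the near shore alone.  [the near shore: the cheese, the ferret, the hay, the pigeon | the far shore: the lamb, the lettuce, the rabbit]
7. Ferryman goes to the far shore with the pigeon.  [the near shore: the cheese, the ferret, the hay | the far shore: the lamb, the lettuce, the pigeon, the rabbit]
8. Ferryman goes back to the near shore alone.  [the near shore: the cheese, the ferret, the hay | the far shore: the lamb, the lettuce, the pigeon, the rabbit]
9. Ferryman goes to the far shore with the ferret.  [the near shore: the cheese, the hay | the far shore: the ferret, the lamb, the lettuce, the pigeon, the rabbit]
10. Ferryman goes back to the near shore alone.  [the near shore: the cheese, the hay | the far shore: the ferret, the lamb, the lettuce, the pigeon, the rabbit]
11. Ferryman goes to the far shore with the hay.  [the near shore: the cheese | the far shore: the ferret, the hay, the lamb, the lettuce, the pigeon, the rabbit]
12. Ferryman goes back to the near shore alone.  [the near shore: the cheese | the far shore: the ferret, the hay, the lamb, the lettuce, the pigeon, the rabbit]
13. Ferryman goes to the far shore with the cheese.  [the near shore: — | the far shore: the cheese, the ferret, the hay, the lamb, the lettuce, the pigeon, the rabbit]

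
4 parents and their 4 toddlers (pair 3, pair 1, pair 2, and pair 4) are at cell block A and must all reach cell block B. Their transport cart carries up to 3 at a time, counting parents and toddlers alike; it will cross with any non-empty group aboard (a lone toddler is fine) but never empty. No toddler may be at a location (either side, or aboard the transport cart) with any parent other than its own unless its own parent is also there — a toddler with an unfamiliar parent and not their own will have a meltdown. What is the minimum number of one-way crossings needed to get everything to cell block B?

Counting alone: each trip to cell block B takes at most 3 across and each return brings at least 1 back, so after t trips out (and t−1 returns) at most 3t − (t−1) of the 8 are across; that first reaches 8 at t = 4, so at least 7 crossings are needed.
The safety rule pushes this higher. Following every safe sequence of crossings, the most of the 8 that can be at cell block B as the transport cart arrives there on crossing 7 is 7 — never all 8.
So no plan with fewer than 9 crossings exists, and this one achieves 9:
1. parent 3 and toddler 3 cross → cell block B.
2. parent 3 crosses ← cell block A.
3. parent 1, parent 3, and toddler 1 cross → cell block B.
4. parent 3 and toddler 3 cross ← cell block A.
5. parent 2, parent 3, and parent 4 cross → cell block B.
6. toddler 1 crosses ← cell block A.
7. toddler 1 and toddler 3 cross → cell block B.
8. toddler 3 crosses ← cell block A.
9. toddler 2, toddler 3, and toddler 4 cross → cell block B.

9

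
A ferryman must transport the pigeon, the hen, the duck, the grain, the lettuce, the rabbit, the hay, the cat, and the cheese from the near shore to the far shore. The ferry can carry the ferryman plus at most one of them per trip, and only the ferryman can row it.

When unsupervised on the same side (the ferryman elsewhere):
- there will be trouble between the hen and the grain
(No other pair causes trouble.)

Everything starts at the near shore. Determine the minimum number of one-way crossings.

Counting alone: the ferryman can take at most 1 across per trip to the far shore, so moving all 9 needs at least 9 loaded trips out, with a return between consecutive ones — at least 17 crossings.
The plan below uses exactly 17 crossings, so it is optimal:
1. Ferryman goes to the far shore with the hen.
2. Ferryman goes back to the near shore alone.
3. Ferryman goes to the far shore with the pigeon.
4. Ferryman goes back to the near shore alone.
5. Ferryman goes to the far shore with the duck.
6. Ferryman goes back to the near shore alone.
7. Ferryman goes to the far shore with the lettuce.
8. Ferryman goes back to the near shore alone.
9. Ferryman goes to the far shore with the rabbit.
10. Ferryman goes back to the near shore alone.
11. Ferryman goes to the far shore with the hay.
12. Ferryman goes back to the near shore alone.
13. Ferryman goes to the far shore with the cat.
14. Ferryman goes back to the near shore alone.
15. Ferryman goes to the far shore with the cheese.
16. Ferryman goes back to the near shore alone.
17. Ferryman goes to the far shore with the grain.

17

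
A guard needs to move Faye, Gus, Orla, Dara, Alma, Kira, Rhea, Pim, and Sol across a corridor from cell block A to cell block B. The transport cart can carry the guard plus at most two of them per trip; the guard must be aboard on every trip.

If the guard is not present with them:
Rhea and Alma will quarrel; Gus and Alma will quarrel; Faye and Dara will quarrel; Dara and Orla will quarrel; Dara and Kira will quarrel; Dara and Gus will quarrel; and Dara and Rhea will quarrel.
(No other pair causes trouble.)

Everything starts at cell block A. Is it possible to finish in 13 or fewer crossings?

Yes — this plan uses 11 crossings (≤ 13):
1. Guard goes to cell block B with Alma and Dara.  [cell block A: Faye, Gus, Kira, Orla, Pim, Rhea, Sol | cell block B: Alma, Dara]
2. Guard goes back to cell block A alone.  [cell block A: Faye, Gus, Kira, Orla, Pim, Rhea, Sol | cell block B: Alma, Dara]
3. Guard goes to cell block B with Faye and Gus.  [cell block A: Kira, Orla, Pim, Rhea, Sol | cell block B: Alma, Dara, Faye, Gus]
4. Guard goes back to cell block A with Alma and Dara.  [cell block A: Alma, Dara, Kira, Orla, Pim, Rhea, Sol | cell block B: Faye, Gus]
5. Guard goes to cell block B with Dara and Rhea.  [cell block A: Alma, Kira, Orla, Pim, Sol | cell block B: Dara, Faye, Gus, Rhea]
6. Guard goes back to cell block A with Dara.  [cell block A: Alma, Dara, Kira, Orla, Pim, Sol | cell block B: Faye, Gus, Rhea]
7. Guard goes to cell block B with Kira and Orla.  [cell block A: Alma, Dara, Pim, Sol | cell block B: Faye, Gus, Kira, Orla, Rhea]
8. Guard goes back to cell block A alone.  [cell block A: Alma, Dara, Pim, Sol | cell block B: Faye, Gus, Kira, Orla, Rhea]
9. Guard goes to cell block B with Pim and Sol.  [cell block A: Alma, Dara | cell block B: Faye, Gus, Kira, Orla, Pim, Rhea, Sol]
10. Guard goes back to cell block A alone.  [cell block A: Alma, Dara | cell block B: Faye, Gus, Kira, Orla, Pim, Rhea, Sol]
11. Guard goes to cell block B with Alma and Dara.  [cell block A: — | cell block B: Alma, Dara, Faye, Gus, Kira, Orla, Pim, Rhea, Sol]

Yes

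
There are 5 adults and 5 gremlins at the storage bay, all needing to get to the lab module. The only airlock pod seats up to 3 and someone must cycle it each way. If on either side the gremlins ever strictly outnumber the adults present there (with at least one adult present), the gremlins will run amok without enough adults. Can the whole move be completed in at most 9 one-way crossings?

Counting alone: each trip to the lab module takes at most 3 across and each return brings at least 1 back, so after t trips out (and t−1 returns) at most 3t − (t−1) of the 10 are across; that first reaches 10 at t = 5, so at least 9 crossings are needed.
The safety rule pushes this higher. Following every safe sequence of crossings, the most of the 10 that can be at the lab module as the airlock pod arrives there on crossing 9 is 9 — never all 10.
So the move cannot be finished within 9 crossings. (The shortest complete plan takes 11:)
1. 2 gremlins → the lab module.  (the storage bay: 5A 3G; the lab module: 0A 2G)
2. 1 gremlin ← the storage bay.  (the storage bay: 5A 4G; the lab module: 0A 1G)
3. 3 gremlins → the lab module.  (the storage bay: 5A 1G; the lab module: 0A 4G)
4. 1 gremlin ← the storage bay.  (the storage bay: 5A 2G; the lab module: 0A 3G)
5. 3 adults → the lab module.  (the storage bay: 2A 2G; the lab module: 3A 3G)
6. 1 adult and 1 gremlin ← the storage bay.  (the storage bay: 3A 3G; the lab module: 2A 2G)
7. 3 adults → the lab module.  (the storage bay: 0A 3G; the lab module: 5A 2G)
8. 1 gremlin ← the storage bay.  (the storage bay: 0A 4G; the lab module: 5A 1G)
9. 2 gremlins → the lab module.  (the storage bay: 0A 2G; the lab module: 5A 3G)
10. 1 gremlin ← the storage bay.  (the storage bay: 0A 3G; the lab module: 5A 2G)
11. 3 gremlins → the lab module.  (the storage bay: 0A 0G; the lab module: 5A 5G)

No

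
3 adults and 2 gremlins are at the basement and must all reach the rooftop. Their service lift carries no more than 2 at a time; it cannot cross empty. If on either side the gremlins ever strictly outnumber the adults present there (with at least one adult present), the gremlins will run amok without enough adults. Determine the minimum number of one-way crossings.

Counting alone: each trip to the rooftop takes at most 2 across and each return brings at least 1 back, so after t trips out (and t−1 returns) at most 2t − (t−1) of the 5 are across; that first reaches 5 at t = 4, so at least 7 crossings are needed.
The plan below uses exactly 7 crossings, so it is optimal:
1. 2 gremlins → the rooftop.  (the basement: 3A 0G; the rooftop: 0A 2G)
2. 1 gremlin ← the basement.  (the basement: 3A 1G; the rooftop: 0A 1G)
3. 2 adults → the rooftop.  (the basement: 1A 1G; the rooftop: 2A 1G)
4. 1 adult ← the basement.  (the basement: 2A 1G; the rooftop: 1A 1G)
5. 1 adult and 1 gremlin → the rooftop.  (the basement: 1A 0G; the rooftop: 2A 2G)
6. 1 gremlin ← the basement.  (the basement: 1A 1G; the rooftop: 2A 1G)
7. 1 adult and 1 gremlin → the rooftop.  (the basement: 0A 0G; the rooftop: 3A 2G)

7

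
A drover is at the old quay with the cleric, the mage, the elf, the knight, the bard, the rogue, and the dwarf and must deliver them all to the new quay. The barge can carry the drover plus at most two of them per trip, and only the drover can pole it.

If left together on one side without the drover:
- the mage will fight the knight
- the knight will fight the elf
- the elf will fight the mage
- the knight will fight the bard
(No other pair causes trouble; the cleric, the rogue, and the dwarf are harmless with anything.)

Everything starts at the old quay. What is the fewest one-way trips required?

Counting alone: the drover can take at most 2 across per trip to the new quay, so moving all 7 needs at least 4 loaded trips out, with a return between consecutive ones — at least 7 crossings.
The safety rule pushes this higher. Following every safe sequence of crossings, the most of the 7 that can be at the new quay as the barge arrives there on crossings 7, 9 is 5, 6 respectively — never all 7.
So no plan with fewer than 11 crossings exists, and this one achieves 11:
1. Drover goes to the new quay with the knight and the mage.
2. Drover goes back to the old quay with the mage.
3. Drover goes to the new quay with the cleric and the mage.
4. Drover goes back to the old quay with the mage.
5. Drover goes to the new quay with the bard and the mage.
6. Drover goes back to the old quay with the knight.
7. Drover goes to the new quay with the elf and the rogue.
8. Drover goes back to the old quay with the mage.
9. Drover goes to the new quay with the dwarf and the mage.
10. Drover goes back to the old quay with the mage.
11. Drover goes to the new quay with the knight and the mage.

11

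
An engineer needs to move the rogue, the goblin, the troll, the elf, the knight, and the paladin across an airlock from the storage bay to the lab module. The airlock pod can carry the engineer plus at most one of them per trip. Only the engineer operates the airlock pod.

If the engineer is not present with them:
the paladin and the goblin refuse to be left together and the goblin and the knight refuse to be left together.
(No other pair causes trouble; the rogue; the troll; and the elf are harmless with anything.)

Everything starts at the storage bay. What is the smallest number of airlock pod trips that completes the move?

13

Counting alone: the engineer can take at most 1 across per trip to the lab module, so moving all 6 needs at least 6 loaded trips out, with a return between consecutive ones — at least 11 crossings.
The safety rule pushes this higher. Following every safe sequence of crossings, the most of the 6 that can be at the lab module as the airlock pod arrives there on crossing 11 is 5 — never all 6.
So no plan with fewer than 13 crossings exists, and this one achieves 13:
1. Engineer goes to the lab module with the goblin.  [the storage bay: the elf, the knight, the paladin, the rogue, the troll | the lab module: the goblin]
2. Engineer goes back to the storage bay alone.  [the storage bay: the elf, the knight, the paladin, the rogue, the troll | the lab module: the goblin]
3. Engineer goes to the lab module with the rogue.  [the storage bay: the elf, the knight, the paladin, the troll | the lab module: the goblin, the rogue]
4. Engineer goes back to the storage bay alone.  [the storage bay: the elf, the knight, the paladin, the troll | the lab module: the goblin, the rogue]
5. Engineer goes to the lab module with the troll.  [the storage bay: the elf, the knight, the paladin | the lab module: the goblin, the rogue, the troll]
6. Engineer goes back to the storage bay alone.  [the storage bay: the elf, the knight, the paladin | the lab module: the goblin, the rogue, the troll]
7. Engineer goes to the lab module with the elf.  [the storage bay: the knight, the paladin | the lab module: the elf, the goblin, the rogue, the troll]
8. Engineer goes back to the storage bay alone.  [the storage bay: the knight, the paladin | the lab module: the elf, the goblin, the rogue, the troll]
9. Engineer goes to the lab module with the knight.  [the storage bay: the paladin | the lab module: the elf, the goblin, the knight, the rogue, the troll]
10. Engineer goes back to the storage bay with the goblin.  [the storage bay: the goblin, the paladin | the lab module: the elf, the knight, the rogue, the troll]
11. Engineer goes to the lab module with the paladin.  [the storage bay: the goblin | the lab module: the elf, the knight, the paladin, the rogue, the troll]
12. Engineer goes back to the storage bay alone.  [the storage bay: the goblin | the lab module: the elf, the knight, the paladin, the rogue, the troll]
13. Engineer goes to the lab module with the goblin.  [the storage bay: — | the lab module: the elf, the goblin, the knight, the paladin, the rogue, the troll]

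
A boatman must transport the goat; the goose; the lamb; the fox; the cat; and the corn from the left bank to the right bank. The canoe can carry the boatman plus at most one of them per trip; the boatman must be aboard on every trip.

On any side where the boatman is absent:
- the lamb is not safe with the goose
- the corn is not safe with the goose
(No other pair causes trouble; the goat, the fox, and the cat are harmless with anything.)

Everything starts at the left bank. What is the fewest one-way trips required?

13

Counting alone: the boatman can take at most 1 across per trip to the right bank, so moving all 6 needs at least 6 loaded trips out, with a return between consecutive ones — at least 11 crossings.
The safety rule pushes this higher. Following every safe sequence of crossings, the most of the 6 that can be at the right bank as the canoe arrives there on crossing 11 is 5 — never all 6.
So no plan with fewer than 13 crossings exists, and this one achieves 13:
1. Boatman goes to the right bank with the goose.  [the left bank: the cat, the corn, the fox, the goat, the lamb | the right bank: the goose]
2. Boatman goes back to the left bank alone.  [the left bank: the cat, the corn, the fox, the goat, the lamb | the right bank: the goose]
3. Boatman goes to the right bank with the goat.  [the left bank: the cat, the corn, the fox, the lamb | the right bank: the goat, the goose]
4. Boatman goes back to the left bank alone.  [the left bank: the cat, the corn, the fox, the lamb | the right bank: the goat, the goose]
5. Boatman goes to the right bank with the lamb.  [the left bank: the cat, the corn, the fox | the right bank: the goat, the goose, the lamb]
6. Boatman goes back to the left bank with the goose.  [the left bank: the cat, the corn, the fox, the goose | the right bank: the goat, the lamb]
7. Boatman goes to the right bank with the corn.  [the left bank: the cat, the fox, the goose | the right bank: the corn, the goat, the lamb]
8. Boatman goes back to the left bank alone.  [the left bank: the cat, the fox, the goose | the right bank: the corn, the goat, the lamb]
9. Boatman goes to the right bank with the fox.  [the left bank: the cat, the goose | the right bank: the corn, the fox, the goat, the lamb]
10. Boatman goes back to the left bank alone.  [the left bank: the cat, the goose | the right bank: the corn, the fox, the goat, the lamb]
11. Boatman goes to the right bank with the cat.  [the left bank: the goose | the right bank: the cat, the corn, the fox, the goat, the lamb]
12. Boatman goes back to the left bank alone.  [the left bank: the goose | the right bank: the cat, the corn, the fox, the goat, the lamb]
13. Boatman goes to the right bank with the goose.  [the left bank: — | the right bank: the cat, the corn, the fox, the goat, the goose, the lamb]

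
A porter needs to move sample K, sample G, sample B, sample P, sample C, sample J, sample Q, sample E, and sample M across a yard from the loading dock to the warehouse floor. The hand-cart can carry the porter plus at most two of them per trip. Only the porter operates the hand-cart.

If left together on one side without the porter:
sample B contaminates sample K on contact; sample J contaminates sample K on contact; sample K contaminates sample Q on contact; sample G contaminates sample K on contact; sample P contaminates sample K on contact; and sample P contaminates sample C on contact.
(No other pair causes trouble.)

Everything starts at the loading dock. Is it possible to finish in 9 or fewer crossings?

Counting alone: the porter can take at most 2 across per trip to the warehouse floor, so moving all 9 needs at least 5 loaded trips out, with a return between consecutive ones — at least 9 crossings.
The safety rule pushes this higher. Following every safe sequence of crossings, the most of the 9 that can be at the warehouse floor as the hand-cart arrives there on crossing 9 is 8 — never all 9.
So the move cannot be finished within 9 crossings. (The shortest complete plan takes 11:)
1. Porter goes to the warehouse floor with sample K and sample P.
2. Porter goes back to the loading dock with sample K.
3. Porter goes to the warehouse floor with sample G and sample K.
4. Porter goes back to the loading dock with sample K.
5. Porter goes to the warehouse floor with sample B and sample K.
6. Porter goes back to the loading dock with sample K.
7. Porter goes to the warehouse floor with sample J and sample Q.
8. Porter goes back to the loading dock alone.
9. Porter goes to the warehouse floor with sample E and sample M.
10. Porter goes back to the loading dock alone.
11. Porter goes to the warehouse floor with sample C and sample K.

No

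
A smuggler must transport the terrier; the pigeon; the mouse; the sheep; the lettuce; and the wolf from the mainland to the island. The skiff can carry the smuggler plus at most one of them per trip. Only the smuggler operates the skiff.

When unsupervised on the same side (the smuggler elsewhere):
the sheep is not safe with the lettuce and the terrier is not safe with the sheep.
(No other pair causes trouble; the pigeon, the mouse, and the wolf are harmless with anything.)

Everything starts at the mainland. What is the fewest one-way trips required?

Counting alone: the smuggler can take at most 1 across per trip to the island, so moving all 6 needs at least 6 loaded trips out, with a return between consecutive ones — at least 11 crossings.
The safety rule pushes this higher. Following every safe sequence of crossings, the most of the 6 that can be at the island as the skiff arrives there on crossing 11 is 5 — never all 6.
So no plan with fewer than 13 crossings exists, and this one achieves 13:
1. Smuggler goes to the island with the sheep.  [the mainland: the lettuce, the mouse, the pigeon, the terrier, the wolf | the island: the sheep]
2. Smuggler goes back to the mainland alone.  [the mainland: the lettuce, the mouse, the pigeon, the terrier, the wolf | the island: the sheep]
3. Smuggler goes to the island with the terrier.  [the mainland: the lettuce, the mouse, the pigeon, the wolf | the island: the sheep, the terrier]
4. Smuggler goes back to the mainland with the sheep.  [the mainland: the lettuce, the mouse, the pigeon, the sheep, the wolf | the island: the terrier]
5. Smuggler goes to the island with the lettuce.  [the mainland: the mouse, the pigeon, the sheep, the wolf | the island: the lettuce, the terrier]
6. Smuggler goes back to the mainland alone.  [the mainland: the mouse, the pigeon, the sheep, the wolf | the island: the lettuce, the terrier]
7. Smuggler goes to the island with the pigeon.  [the mainland: the mouse, the sheep, the wolf | the island: the lettuce, the pigeon, the terrier]
8. Smuggler goes back to the mainland alone.  [the mainland: the mouse, the sheep, the wolf | the island: the lettuce, the pigeon, the terrier]
9. Smuggler goes to the island with the mouse.  [the mainland: the sheep, the wolf | the island: the lettuce, the mouse, the pigeon, the terrier]
10. Smuggler goes back to the mainland alone.  [the mainland: the sheep, the wolf | the island: the lettuce, the mouse, the pigeon, the terrier]
11. Smuggler goes to the island with the wolf.  [the mainland: the sheep | the island: the lettuce, the mouse, the pigeon, the terrier, the wolf]
12. Smuggler goes back to the mainland alone.  [the mainland: the sheep | the island: the lettuce, the mouse, the pigeon, the terrier, the wolf]
13. Smuggler goes to the island with the sheep.  [the mainland: — | the island: the lettuce, the mouse, the pigeon, the sheep, the terrier, the wolf]

13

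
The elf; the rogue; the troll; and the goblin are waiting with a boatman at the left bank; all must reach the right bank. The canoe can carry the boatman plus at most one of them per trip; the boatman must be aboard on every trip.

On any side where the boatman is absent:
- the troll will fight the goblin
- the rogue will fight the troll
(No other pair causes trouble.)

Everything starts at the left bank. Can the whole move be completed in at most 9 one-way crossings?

Yes

Yes — this plan uses 9 crossings (≤ 9):
1. Boatman goes to the right bank with the troll.
2. Boatman goes back to the left bank alone.
3. Boatman goes to the right bank with the elf.
4. Boatman goes back to the left bank alone.
5. Boatman goes to the right bank with the rogue.
6. Boatman goes back to the left bank with the troll.
7. Boatman goes to the right bank with the goblin.
8. Boatman goes back to the left bank alone.
9. Boatman goes to the right bank with the troll.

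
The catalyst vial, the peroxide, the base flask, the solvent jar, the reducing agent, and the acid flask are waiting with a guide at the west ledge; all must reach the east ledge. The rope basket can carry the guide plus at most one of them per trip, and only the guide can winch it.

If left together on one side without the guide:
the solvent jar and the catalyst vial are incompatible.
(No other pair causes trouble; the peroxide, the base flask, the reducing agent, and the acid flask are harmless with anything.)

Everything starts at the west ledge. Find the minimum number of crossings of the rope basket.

Counting alone: the guide can take at most 1 across per trip to the east ledge, so moving all 6 needs at least 6 loaded trips out, with a return between consecutive ones — at least 11 crossings.
The plan below uses exactly 11 crossings, so it is optimal:
1. Guide goes to the east ledge with the catalyst vial.
2. Guide goes back to the west ledge alone.
3. Guide goes to the east ledge with the peroxide.
4. Guide goes back to the west ledge alone.
5. Guide goes to the east ledge with the base flask.
6. Guide goes back to the west ledge alone.
7. Guide goes to the east ledge with the reducing agent.
8. Guide goes back to the west ledge alone.
9. Guide goes to the east ledge with the acid flask.
10. Guide goes back to the west ledge alone.
11. Guide goes to the east ledge with the solvent jar.

11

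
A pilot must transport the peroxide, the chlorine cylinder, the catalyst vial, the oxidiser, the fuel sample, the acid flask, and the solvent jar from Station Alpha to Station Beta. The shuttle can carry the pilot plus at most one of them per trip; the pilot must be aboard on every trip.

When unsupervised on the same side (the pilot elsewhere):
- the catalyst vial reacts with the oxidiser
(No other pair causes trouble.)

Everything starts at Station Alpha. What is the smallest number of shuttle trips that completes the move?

13

Counting alone: the pilot can take at most 1 across per trip to Station Beta, so moving all 7 needs at least 7 loaded trips out, with a return between consecutive ones — at least 13 crossings.
The plan below uses exactly 13 crossings, so it is optimal:
1. Pilot goes to Station Beta with the catalyst vial.
2. Pilot goes back to Station Alpha alone.
3. Pilot goes to Station Beta with the peroxide.
4. Pilot goes back to Station Alpha alone.
5. Pilot goes to Station Beta with the chlorine cylinder.
6. Pilot goes back to Station Alpha alone.
7. Pilot goes to Station Beta with the fuel sample.
8. Pilot goes back to Station Alpha alone.
9. Pilot goes to Station Beta with the acid flask.
10. Pilot goes back to Station Alpha alone.
11. Pilot goes to Station Beta with the solvent jar.
12. Pilot goes back to Station Alpha alone.
13. Pilot goes to Station Beta with the oxidiser.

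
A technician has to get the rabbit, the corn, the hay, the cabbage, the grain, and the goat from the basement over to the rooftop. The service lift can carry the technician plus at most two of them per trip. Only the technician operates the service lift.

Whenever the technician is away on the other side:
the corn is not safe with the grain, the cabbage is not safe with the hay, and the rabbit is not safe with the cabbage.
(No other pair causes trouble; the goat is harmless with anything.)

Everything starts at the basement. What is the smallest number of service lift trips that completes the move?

7

Counting alone: the technician can take at most 2 across per trip to the rooftop, so moving all 6 needs at least 3 loaded trips out, with a return between consecutive ones — at least 5 crossings.
The safety rule pushes this higher. Following every safe sequence of crossings, the most of the 6 that can be at the rooftop as the service lift arrives there on crossing 5 is 5 — never all 6.
So no plan with fewer than 7 crossings exists, and this one achieves 7:
1. Technician goes to the rooftop with the cabbage and the corn.  [the basement: the goat, the grain, the hay, the rabbit | the rooftop: the cabbage, the corn]
2. Technician goes back to the basement alone.  [the basement: the goat, the grain, the hay, the rabbit | the rooftop: the cabbage, the corn]
3. Technician goes to the rooftop with the rabbit.  [the basement: the goat, the grain, the hay | the rooftop: the cabbage, the corn, the rabbit]
4. Technician goes back to the basement with the cabbage.  [the basement: the cabbage, the goat, the grain, the hay | the rooftop: the corn, the rabbit]
5. Technician goes to the rooftop with the goat and the hay.  [the basement: the cabbage, the grain | the rooftop: the corn, the goat, the hay, the rabbit]
6. Technician goes back to the basement alone.  [the basement: the cabbage, the grain | the rooftop: the corn, the goat, the hay, the rabbit]
7. Technician goes to the rooftop with the cabbage and the grain.  [the basement: — | the rooftop: the cabbage, the corn, the goat, the grain, the hay, the rabbit]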